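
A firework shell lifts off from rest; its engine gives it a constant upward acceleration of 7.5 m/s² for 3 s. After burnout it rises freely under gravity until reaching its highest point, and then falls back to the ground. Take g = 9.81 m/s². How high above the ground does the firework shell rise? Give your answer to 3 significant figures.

Phase 1 (powered ascent): v₀ = 0 m/s, a = 7.5 m/s².
v = v₀ + at = 0 + (7.5)(3) = 22.5 m/s
Δx = v₀t + ½at² = 0·3 + 0.5·7.5·3² = 33.8 m

Phase 2 (coasting upward): v₀ = 22.5 m/s, a = -9.81 m/s².
v = v₀ + at → t = (0 − 22.5) / -9.81 = 2.29 s
v² = v₀² + 2aΔx → Δx = (0² − 22.5²)/(2·-9.81) = 25.8 m
Maximum height = 33.8 + 25.8 = 59.6 m

59.6 m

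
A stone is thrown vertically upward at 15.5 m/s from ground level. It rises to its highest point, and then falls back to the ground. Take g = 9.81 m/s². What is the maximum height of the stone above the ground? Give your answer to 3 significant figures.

12.2 m

Phase 1 (rising): v₀ = 15.5 m/s, a = -9.81 m/s².
v = v₀ + at → t = (0 − 15.5) / -9.81 = 1.58 s
v² = v₀² + 2aΔx → Δx = (0² − 15.5²)/(2·-9.81) = 12.2 m
Maximum height = 12.2 m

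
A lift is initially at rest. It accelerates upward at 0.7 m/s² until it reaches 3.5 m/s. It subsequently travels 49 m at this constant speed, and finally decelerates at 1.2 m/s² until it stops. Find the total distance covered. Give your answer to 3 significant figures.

Phase 1 (accelerating): v₀ = 0 m/s, a = 0.7 m/s².
v = v₀ + at → t = (3.5 − 0) / 0.7 = 5.00 s
v² = v₀² + 2aΔx → Δx = (3.5² − 0²)/(2·0.7) = 8.75 m

Phase 2 (constant speed): v₀ = 3.50 m/s, a = 0 m/s².
Constant speed: t = d/v = 49/3.50 = 14.0 s

Phase 3 (decelerating): v₀ = 3.50 m/s, a = -1.2 m/s².
v = v₀ + at → t = (0 − 3.50) / -1.2 = 2.92 s
v² = v₀² + 2aΔx → Δx = (0² − 3.50²)/(2·-1.2) = 5.10 m
Total distance = 8.75 + 49.0 + 5.10 = 62.9 m

62.9 m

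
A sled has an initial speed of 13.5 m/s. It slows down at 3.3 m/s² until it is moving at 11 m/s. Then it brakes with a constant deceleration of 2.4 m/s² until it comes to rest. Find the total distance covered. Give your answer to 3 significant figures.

Phase 1 (decelerating): v₀ = 13.5 m/s, a = -3.3 m/s².
v = v₀ + at → t = (11 − 13.5) / -3.3 = 0.758 s
v² = v₀² + 2aΔx → Δx = (11² − 13.5²)/(2·-3.3) = 9.28 m

Phase 2 (decelerating): v₀ = 11.0 m/s, a = -2.4 m/s².
v = v₀ + at → t = (0 − 11.0) / -2.4 = 4.58 s
v² = v₀² + 2aΔx → Δx = (0² − 11.0²)/(2·-2.4) = 25.2 m
Total distance = 9.28 + 25.2 = 34.5 m

34.5 m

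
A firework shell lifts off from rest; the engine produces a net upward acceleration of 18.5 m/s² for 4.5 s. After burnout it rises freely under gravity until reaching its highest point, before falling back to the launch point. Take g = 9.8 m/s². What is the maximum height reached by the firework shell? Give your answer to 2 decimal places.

540.91 m

Phase 1 (powered ascent): v₀ = 0 m/s, a = 18.5 m/s².
v = v₀ + at = 0 + (18.5)(4.5) = 83.2 m/s
Δx = v₀t + ½at² = 0·4.5 + 0.5·18.5·4.5² = 187 m

Phase 2 (coasting upward): v₀ = 83.2 m/s, a = -9.8 m/s².
v = v₀ + at → t = (0 − 83.2) / -9.8 = 8.49 s
v² = v₀² + 2aΔx → Δx = (0² − 83.2²)/(2·-9.8) = 354 m
Maximum height = 187 + 354 = 541 m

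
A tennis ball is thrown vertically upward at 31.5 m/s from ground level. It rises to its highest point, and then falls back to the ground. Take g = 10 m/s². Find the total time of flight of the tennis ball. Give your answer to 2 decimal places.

Phase 1 (rising): v₀ = 31.5 m/s, a = -10 m/s².
v = v₀ + at → t = (0 − 31.5) / -10 = 3.15 s
v² = v₀² + 2aΔx → Δx = (0² − 31.5²)/(2·-10) = 49.6 m

Phase 2 (falling): v₀ = 0 m/s, a = -10 m/s².
Falls 49.6 m from rest: t = √(2·49.6/10) = 3.15 s; v = g·t = 31.5 m/s.
Total time = 3.15 + 3.15 = 6.30 s

6.30 s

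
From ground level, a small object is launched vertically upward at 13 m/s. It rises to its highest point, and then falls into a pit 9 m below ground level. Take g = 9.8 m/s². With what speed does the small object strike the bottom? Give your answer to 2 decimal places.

Phase 1 (rising): v₀ = 13.0 m/s, a = -9.8 m/s².
v = v₀ + at → t = (0 − 13.0) / -9.8 = 1.33 s
v² = v₀² + 2aΔx → Δx = (0² − 13.0²)/(2·-9.8) = 8.62 m

Phase 2 (falling): v₀ = 0 m/s, a = -9.8 m/s².
Falls 17.6 m from rest: t = √(2·17.6/9.8) = 1.90 s; v = g·t = 18.6 m/s.
Final speed = 18.6 m/s

18.58 m/s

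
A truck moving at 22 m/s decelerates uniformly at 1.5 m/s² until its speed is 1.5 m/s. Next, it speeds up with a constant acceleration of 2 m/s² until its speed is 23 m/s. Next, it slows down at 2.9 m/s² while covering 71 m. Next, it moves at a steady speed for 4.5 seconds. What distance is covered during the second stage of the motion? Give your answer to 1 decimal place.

Phase 1 (decelerating): v₀ = 22.0 m/s, a = -1.5 m/s².
v = v₀ + at → t = (1.5 − 22.0) / -1.5 = 13.7 s
v² = v₀² + 2aΔx → Δx = (1.5² − 22.0²)/(2·-1.5) = 161 m

Phase 2 (accelerating): v₀ = 1.50 m/s, a = 2 m/s².
v = v₀ + at → t = (23 − 1.50) / 2 = 10.8 s
v² = v₀² + 2aΔx → Δx = (23² − 1.50²)/(2·2) = 132 m
Distance in phase 2 = 132 m

131.7 m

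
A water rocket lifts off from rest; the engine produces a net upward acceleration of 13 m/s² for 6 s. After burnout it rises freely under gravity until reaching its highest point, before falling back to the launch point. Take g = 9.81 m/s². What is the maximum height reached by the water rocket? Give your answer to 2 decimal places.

Phase 1 (powered ascent): v₀ = 0 m/s, a = 13 m/s².
v = v₀ + at = 0 + (13)(6) = 78.0 m/s
Δx = v₀t + ½at² = 0·6 + 0.5·13·6² = 234 m

Phase 2 (coasting upward): v₀ = 78.0 m/s, a = -9.81 m/s².
v = v₀ + at → t = (0 − 78.0) / -9.81 = 7.95 s
v² = v₀² + 2aΔx → Δx = (0² − 78.0²)/(2·-9.81) = 310 m
Maximum height = 234 + 310 = 544 m

544.09 m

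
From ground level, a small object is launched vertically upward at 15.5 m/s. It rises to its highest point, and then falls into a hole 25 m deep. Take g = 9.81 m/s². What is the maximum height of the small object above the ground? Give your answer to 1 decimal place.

Phase 1 (rising): v₀ = 15.5 m/s, a = -9.81 m/s².
v = v₀ + at → t = (0 − 15.5) / -9.81 = 1.58 s
v² = v₀² + 2aΔx → Δx = (0² − 15.5²)/(2·-9.81) = 12.2 m
Maximum height = 12.2 m

12.2 m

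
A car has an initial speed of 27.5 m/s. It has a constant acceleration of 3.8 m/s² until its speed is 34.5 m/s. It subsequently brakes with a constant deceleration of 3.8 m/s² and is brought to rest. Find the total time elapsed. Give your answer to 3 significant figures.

Phase 1 (accelerating): v₀ = 27.5 m/s, a = 3.8 m/s².
v = v₀ + at → t = (34.5 − 27.5) / 3.8 = 1.84 s
v² = v₀² + 2aΔx → Δx = (34.5² − 27.5²)/(2·3.8) = 57.1 m

Phase 2 (decelerating): v₀ = 34.5 m/s, a = -3.8 m/s².
v = v₀ + at → t = (0 − 34.5) / -3.8 = 9.08 s
v² = v₀² + 2aΔx → Δx = (0² − 34.5²)/(2·-3.8) = 157 m
Total time = 1.84 + 9.08 = 10.9 s

10.9 s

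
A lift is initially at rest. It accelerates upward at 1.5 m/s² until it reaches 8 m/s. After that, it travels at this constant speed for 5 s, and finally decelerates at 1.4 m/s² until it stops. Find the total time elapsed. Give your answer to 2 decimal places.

Phase 1 (accelerating): v₀ = 0 m/s, a = 1.5 m/s².
v = v₀ + at → t = (8 − 0) / 1.5 = 5.33 s
v² = v₀² + 2aΔx → Δx = (8² − 0²)/(2·1.5) = 21.3 m

Phase 2 (constant speed): v₀ = 8.00 m/s, a = 0 m/s².
v = v₀ + at = 8.00 + (0)(5) = 8.00 m/s
Δx = v₀t + ½at² = 8.00·5 + 0.5·0·5² = 40.0 m

Phase 3 (decelerating): v₀ = 8.00 m/s, a = -1.4 m/s².
v = v₀ + at → t = (0 − 8.00) / -1.4 = 5.71 s
v² = v₀² + 2aΔx → Δx = (0² − 8.00²)/(2·-1.4) = 22.9 m
Total time = 5.33 + 5.00 + 5.71 = 16.0 s

16.05 s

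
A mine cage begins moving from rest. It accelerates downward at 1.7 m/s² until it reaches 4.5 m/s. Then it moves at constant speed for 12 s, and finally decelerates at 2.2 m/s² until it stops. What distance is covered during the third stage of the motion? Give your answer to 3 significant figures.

Phase 1 (accelerating): v₀ = 0 m/s, a = 1.7 m/s².
v = v₀ + at → t = (4.5 − 0) / 1.7 = 2.65 s
v² = v₀² + 2aΔx → Δx = (4.5² − 0²)/(2·1.7) = 5.96 m

Phase 2 (constant speed): v₀ = 4.50 m/s, a = 0 m/s².
v = v₀ + at = 4.50 + (0)(12) = 4.50 m/s
Δx = v₀t + ½at² = 4.50·12 + 0.5·0·12² = 54.0 m

Phase 3 (decelerating): v₀ = 4.50 m/s, a = -2.2 m/s².
v = v₀ + at → t = (0 − 4.50) / -2.2 = 2.05 s
v² = v₀² + 2aΔx → Δx = (0² − 4.50²)/(2·-2.2) = 4.60 m
Distance in phase 3 = 4.60 m

4.60 m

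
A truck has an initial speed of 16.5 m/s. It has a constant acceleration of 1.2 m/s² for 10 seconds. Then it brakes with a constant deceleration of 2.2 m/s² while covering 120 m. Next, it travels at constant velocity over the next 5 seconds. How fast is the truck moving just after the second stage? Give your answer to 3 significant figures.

16.9 m/s

Phase 1 (accelerating): v₀ = 16.5 m/s, a = 1.2 m/s².
v = v₀ + at = 16.5 + (1.2)(10) = 28.5 m/s
Δx = v₀t + ½at² = 16.5·10 + 0.5·1.2·10² = 225 m

Phase 2 (decelerating): v₀ = 28.5 m/s, a = -2.2 m/s².
v² = v₀² + 2aΔx = 28.5² + 2·-2.2·120 = 284 → v = 16.9 m/s
t = (v − v₀)/a = (16.9 − 28.5)/-2.2 = 5.29 s
Speed at end of phase 2 = 16.9 m/s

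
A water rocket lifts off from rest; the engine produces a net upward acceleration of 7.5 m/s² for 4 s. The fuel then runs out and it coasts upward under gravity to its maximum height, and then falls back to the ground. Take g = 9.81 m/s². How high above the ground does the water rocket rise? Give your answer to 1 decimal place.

105.9 m

Phase 1 (powered ascent): v₀ = 0 m/s, a = 7.5 m/s².
v = v₀ + at = 0 + (7.5)(4) = 30.0 m/s
Δx = v₀t + ½at² = 0·4 + 0.5·7.5·4² = 60.0 m

Phase 2 (coasting upward): v₀ = 30.0 m/s, a = -9.81 m/s².
v = v₀ + at → t = (0 − 30.0) / -9.81 = 3.06 s
v² = v₀² + 2aΔx → Δx = (0² − 30.0²)/(2·-9.81) = 45.9 m
Maximum height = 60.0 + 45.9 = 106 m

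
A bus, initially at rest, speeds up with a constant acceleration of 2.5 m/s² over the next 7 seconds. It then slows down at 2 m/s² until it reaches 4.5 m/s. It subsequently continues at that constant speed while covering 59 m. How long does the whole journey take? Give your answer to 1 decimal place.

Phase 1 (accelerating): v₀ = 0 m/s, a = 2.5 m/s².
v = v₀ + at = 0 + (2.5)(7) = 17.5 m/s
Δx = v₀t + ½at² = 0·7 + 0.5·2.5·7² = 61.2 m

Phase 2 (decelerating): v₀ = 17.5 m/s, a = -2 m/s².
v = v₀ + at → t = (4.5 − 17.5) / -2 = 6.50 s
v² = v₀² + 2aΔx → Δx = (4.5² − 17.5²)/(2·-2) = 71.5 m

Phase 3 (constant speed): v₀ = 4.50 m/s, a = 0 m/s².
Constant speed: t = d/v = 59/4.50 = 13.1 s
Total time = 7.00 + 6.50 + 13.1 = 26.6 s

26.6 s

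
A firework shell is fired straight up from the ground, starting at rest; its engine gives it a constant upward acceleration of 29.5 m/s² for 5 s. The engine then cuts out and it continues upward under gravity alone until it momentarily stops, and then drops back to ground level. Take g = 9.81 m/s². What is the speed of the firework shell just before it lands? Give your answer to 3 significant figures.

170 m/s

Phase 1 (powered ascent): v₀ = 0 m/s, a = 29.5 m/s².
v = v₀ + at = 0 + (29.5)(5) = 148 m/s
Δx = v₀t + ½at² = 0·5 + 0.5·29.5·5² = 369 m

Phase 2 (coasting upward): v₀ = 148 m/s, a = -9.81 m/s².
v = v₀ + at → t = (0 − 148) / -9.81 = 15.0 s
v² = v₀² + 2aΔx → Δx = (0² − 148²)/(2·-9.81) = 1110 m

Phase 3 (free fall): v₀ = 0 m/s, a = -9.81 m/s².
Falls 1480 m from rest: t = √(2·1480/9.81) = 17.4 s; v = g·t = 170 m/s.
Impact speed = 170 m/s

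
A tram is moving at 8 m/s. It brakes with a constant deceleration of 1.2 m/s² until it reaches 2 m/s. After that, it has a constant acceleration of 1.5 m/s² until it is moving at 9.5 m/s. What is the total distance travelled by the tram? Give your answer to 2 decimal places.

Phase 1 (decelerating): v₀ = 8.00 m/s, a = -1.2 m/s².
v = v₀ + at → t = (2 − 8.00) / -1.2 = 5.00 s
v² = v₀² + 2aΔx → Δx = (2² − 8.00²)/(2·-1.2) = 25.0 m

Phase 2 (accelerating): v₀ = 2.00 m/s, a = 1.5 m/s².
v = v₀ + at → t = (9.5 − 2.00) / 1.5 = 5.00 s
v² = v₀² + 2aΔx → Δx = (9.5² − 2.00²)/(2·1.5) = 28.8 m
Total distance = 25.0 + 28.8 = 53.8 m

53.75 m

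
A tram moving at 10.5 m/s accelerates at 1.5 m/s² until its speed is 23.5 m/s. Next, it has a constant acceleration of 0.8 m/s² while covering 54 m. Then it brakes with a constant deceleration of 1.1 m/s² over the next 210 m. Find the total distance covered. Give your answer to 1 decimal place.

411.3 m

Phase 1 (accelerating): v₀ = 10.5 m/s, a = 1.5 m/s².
v = v₀ + at → t = (23.5 − 10.5) / 1.5 = 8.67 s
v² = v₀² + 2aΔx → Δx = (23.5² − 10.5²)/(2·1.5) = 147 m

Phase 2 (accelerating): v₀ = 23.5 m/s, a = 0.8 m/s².
v² = v₀² + 2aΔx = 23.5² + 2·0.8·54 = 639 → v = 25.3 m/s
t = (v − v₀)/a = (25.3 − 23.5)/0.8 = 2.21 s

Phase 3 (decelerating): v₀ = 25.3 m/s, a = -1.1 m/s².
v² = v₀² + 2aΔx = 25.3² + 2·-1.1·210 = 177 → v = 13.3 m/s
t = (v − v₀)/a = (13.3 − 25.3)/-1.1 = 10.9 s
Total distance = 147 + 54.0 + 210 = 411 m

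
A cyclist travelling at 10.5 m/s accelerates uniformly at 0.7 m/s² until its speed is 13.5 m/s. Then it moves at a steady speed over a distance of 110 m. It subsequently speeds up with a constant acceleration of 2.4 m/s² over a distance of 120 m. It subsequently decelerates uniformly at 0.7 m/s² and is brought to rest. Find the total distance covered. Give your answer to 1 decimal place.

Phase 1 (accelerating): v₀ = 10.5 m/s, a = 0.7 m/s².
v = v₀ + at → t = (13.5 − 10.5) / 0.7 = 4.29 s
v² = v₀² + 2aΔx → Δx = (13.5² − 10.5²)/(2·0.7) = 51.4 m

Phase 2 (constant speed): v₀ = 13.5 m/s, a = 0 m/s².
Constant speed: t = d/v = 110/13.5 = 8.15 s

Phase 3 (accelerating): v₀ = 13.5 m/s, a = 2.4 m/s².
v² = v₀² + 2aΔx = 13.5² + 2·2.4·120 = 758 → v = 27.5 m/s
t = (v − v₀)/a = (27.5 − 13.5)/2.4 = 5.85 s

Phase 4 (decelerating): v₀ = 27.5 m/s, a = -0.7 m/s².
v = v₀ + at → t = (0 − 27.5) / -0.7 = 39.3 s
v² = v₀² + 2aΔx → Δx = (0² − 27.5²)/(2·-0.7) = 542 m
Total distance = 51.4 + 110 + 120 + 542 = 823 m

823.0 m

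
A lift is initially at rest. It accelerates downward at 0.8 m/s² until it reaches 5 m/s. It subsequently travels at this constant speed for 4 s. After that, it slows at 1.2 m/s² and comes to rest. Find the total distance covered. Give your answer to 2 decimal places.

46.04 m

Phase 1 (accelerating): v₀ = 0 m/s, a = 0.8 m/s².
v = v₀ + at → t = (5 − 0) / 0.8 = 6.25 s
v² = v₀² + 2aΔx → Δx = (5² − 0²)/(2·0.8) = 15.6 m

Phase 2 (constant speed): v₀ = 5.00 m/s, a = 0 m/s².
v = v₀ + at = 5.00 + (0)(4) = 5.00 m/s
Δx = v₀t + ½at² = 5.00·4 + 0.5·0·4² = 20.0 m

Phase 3 (decelerating): v₀ = 5.00 m/s, a = -1.2 m/s².
v = v₀ + at → t = (0 − 5.00) / -1.2 = 4.17 s
v² = v₀² + 2aΔx → Δx = (0² − 5.00²)/(2·-1.2) = 10.4 m
Total distance = 15.6 + 20.0 + 10.4 = 46.0 m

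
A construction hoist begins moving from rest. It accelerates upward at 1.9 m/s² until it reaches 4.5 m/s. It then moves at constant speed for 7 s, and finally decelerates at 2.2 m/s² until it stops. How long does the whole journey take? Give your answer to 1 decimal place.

Phase 1 (accelerating): v₀ = 0 m/s, a = 1.9 m/s².
v = v₀ + at → t = (4.5 − 0) / 1.9 = 2.37 s
v² = v₀² + 2aΔx → Δx = (4.5² − 0²)/(2·1.9) = 5.33 m

Phase 2 (constant speed): v₀ = 4.50 m/s, a = 0 m/s².
v = v₀ + at = 4.50 + (0)(7) = 4.50 m/s
Δx = v₀t + ½at² = 4.50·7 + 0.5·0·7² = 31.5 m

Phase 3 (decelerating): v₀ = 4.50 m/s, a = -2.2 m/s².
v = v₀ + at → t = (0 − 4.50) / -2.2 = 2.05 s
v² = v₀² + 2aΔx → Δx = (0² − 4.50²)/(2·-2.2) = 4.60 m
Total time = 2.37 + 7.00 + 2.05 = 11.4 s

11.4 s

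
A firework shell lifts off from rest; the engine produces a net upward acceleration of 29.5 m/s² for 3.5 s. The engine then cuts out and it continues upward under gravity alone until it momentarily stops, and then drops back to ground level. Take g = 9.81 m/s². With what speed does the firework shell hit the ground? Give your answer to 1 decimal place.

119.2 m/s

Phase 1 (powered ascent): v₀ = 0 m/s, a = 29.5 m/s².
v = v₀ + at = 0 + (29.5)(3.5) = 103 m/s
Δx = v₀t + ½at² = 0·3.5 + 0.5·29.5·3.5² = 181 m

Phase 2 (coasting upward): v₀ = 103 m/s, a = -9.81 m/s².
v = v₀ + at → t = (0 − 103) / -9.81 = 10.5 s
v² = v₀² + 2aΔx → Δx = (0² − 103²)/(2·-9.81) = 543 m

Phase 3 (free fall): v₀ = 0 m/s, a = -9.81 m/s².
Falls 724 m from rest: t = √(2·724/9.81) = 12.1 s; v = g·t = 119 m/s.
Impact speed = 119 m/s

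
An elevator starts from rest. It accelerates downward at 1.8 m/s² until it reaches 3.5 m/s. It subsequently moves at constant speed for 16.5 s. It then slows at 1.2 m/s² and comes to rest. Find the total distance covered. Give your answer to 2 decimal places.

Phase 1 (accelerating): v₀ = 0 m/s, a = 1.8 m/s².
v = v₀ + at → t = (3.5 − 0) / 1.8 = 1.94 s
v² = v₀² + 2aΔx → Δx = (3.5² − 0²)/(2·1.8) = 3.40 m

Phase 2 (constant speed): v₀ = 3.50 m/s, a = 0 m/s².
v = v₀ + at = 3.50 + (0)(16.5) = 3.50 m/s
Δx = v₀t + ½at² = 3.50·16.5 + 0.5·0·16.5² = 57.8 m

Phase 3 (decelerating): v₀ = 3.50 m/s, a = -1.2 m/s².
v = v₀ + at → t = (0 − 3.50) / -1.2 = 2.92 s
v² = v₀² + 2aΔx → Δx = (0² − 3.50²)/(2·-1.2) = 5.10 m
Total distance = 3.40 + 57.8 + 5.10 = 66.3 m

66.26 m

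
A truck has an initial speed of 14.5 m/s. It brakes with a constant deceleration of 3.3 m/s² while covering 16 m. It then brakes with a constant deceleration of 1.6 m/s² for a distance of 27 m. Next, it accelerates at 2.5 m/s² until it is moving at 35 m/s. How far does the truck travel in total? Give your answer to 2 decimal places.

284.35 m

Phase 1 (decelerating): v₀ = 14.5 m/s, a = -3.3 m/s².
v² = v₀² + 2aΔx = 14.5² + 2·-3.3·16 = 105 → v = 10.2 m/s
t = (v − v₀)/a = (10.2 − 14.5)/-3.3 = 1.29 s

Phase 2 (decelerating): v₀ = 10.2 m/s, a = -1.6 m/s².
v² = v₀² + 2aΔx = 10.2² + 2·-1.6·27 = 18.3 → v = 4.27 m/s
t = (v − v₀)/a = (4.27 − 10.2)/-1.6 = 3.72 s

Phase 3 (accelerating): v₀ = 4.27 m/s, a = 2.5 m/s².
v = v₀ + at → t = (35 − 4.27) / 2.5 = 12.3 s
v² = v₀² + 2aΔx → Δx = (35² − 4.27²)/(2·2.5) = 241 m
Total distance = 16.0 + 27.0 + 241 = 284 m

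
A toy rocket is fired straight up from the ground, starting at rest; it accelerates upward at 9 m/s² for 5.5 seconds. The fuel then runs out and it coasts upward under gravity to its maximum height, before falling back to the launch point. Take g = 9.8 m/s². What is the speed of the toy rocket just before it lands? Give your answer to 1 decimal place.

71.5 m/s

Phase 1 (powered ascent): v₀ = 0 m/s, a = 9 m/s².
v = v₀ + at = 0 + (9)(5.5) = 49.5 m/s
Δx = v₀t + ½at² = 0·5.5 + 0.5·9·5.5² = 136 m

Phase 2 (coasting upward): v₀ = 49.5 m/s, a = -9.8 m/s².
v = v₀ + at → t = (0 − 49.5) / -9.8 = 5.05 s
v² = v₀² + 2aΔx → Δx = (0² − 49.5²)/(2·-9.8) = 125 m

Phase 3 (free fall): v₀ = 0 m/s, a = -9.8 m/s².
Falls 261 m from rest: t = √(2·261/9.8) = 7.30 s; v = g·t = 71.5 m/s.
Impact speed = 71.5 m/s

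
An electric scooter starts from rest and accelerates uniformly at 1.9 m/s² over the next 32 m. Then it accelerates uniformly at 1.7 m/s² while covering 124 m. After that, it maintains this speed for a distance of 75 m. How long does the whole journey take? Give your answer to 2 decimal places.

Phase 1 (accelerating): v₀ = 0 m/s, a = 1.9 m/s².
v² = v₀² + 2aΔx = 0² + 2·1.9·32 = 122 → v = 11.0 m/s
t = (v − v₀)/a = (11.0 − 0)/1.9 = 5.80 s

Phase 2 (accelerating): v₀ = 11.0 m/s, a = 1.7 m/s².
v² = v₀² + 2aΔx = 11.0² + 2·1.7·124 = 543 → v = 23.3 m/s
t = (v − v₀)/a = (23.3 − 11.0)/1.7 = 7.22 s

Phase 3 (constant speed): v₀ = 23.3 m/s, a = 0 m/s².
Constant speed: t = d/v = 75/23.3 = 3.22 s
Total time = 5.80 + 7.22 + 3.22 = 16.2 s

16.24 s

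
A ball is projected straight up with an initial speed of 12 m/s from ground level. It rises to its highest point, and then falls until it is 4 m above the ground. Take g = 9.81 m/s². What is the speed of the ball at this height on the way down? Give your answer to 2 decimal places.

Phase 1 (rising): v₀ = 12.0 m/s, a = -9.81 m/s².
v = v₀ + at → t = (0 − 12.0) / -9.81 = 1.22 s
v² = v₀² + 2aΔx → Δx = (0² − 12.0²)/(2·-9.81) = 7.34 m

Phase 2 (falling): v₀ = 0 m/s, a = -9.81 m/s².
Falls 3.34 m from rest: t = √(2·3.34/9.81) = 0.825 s; v = g·t = 8.09 m/s.
Final speed = 8.09 m/s

8.09 m/s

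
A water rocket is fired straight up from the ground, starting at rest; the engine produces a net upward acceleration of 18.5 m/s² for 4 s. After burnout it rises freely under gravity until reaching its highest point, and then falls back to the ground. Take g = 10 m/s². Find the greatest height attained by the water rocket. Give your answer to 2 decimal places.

Phase 1 (powered ascent): v₀ = 0 m/s, a = 18.5 m/s².
v = v₀ + at = 0 + (18.5)(4) = 74.0 m/s
Δx = v₀t + ½at² = 0·4 + 0.5·18.5·4² = 148 m

Phase 2 (coasting upward): v₀ = 74.0 m/s, a = -10 m/s².
v = v₀ + at → t = (0 − 74.0) / -10 = 7.40 s
v² = v₀² + 2aΔx → Δx = (0² − 74.0²)/(2·-10) = 274 m
Maximum height = 148 + 274 = 422 m

421.80 m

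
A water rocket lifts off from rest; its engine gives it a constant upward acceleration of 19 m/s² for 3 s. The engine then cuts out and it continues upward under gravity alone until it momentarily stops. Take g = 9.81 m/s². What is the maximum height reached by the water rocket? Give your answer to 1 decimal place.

Phase 1 (powered ascent): v₀ = 0 m/s, a = 19 m/s².
v = v₀ + at = 0 + (19)(3) = 57.0 m/s
Δx = v₀t + ½at² = 0·3 + 0.5·19·3² = 85.5 m

Phase 2 (coasting upward): v₀ = 57.0 m/s, a = -9.81 m/s².
v = v₀ + at → t = (0 − 57.0) / -9.81 = 5.81 s
v² = v₀² + 2aΔx → Δx = (0² − 57.0²)/(2·-9.81) = 166 m
Maximum height = 85.5 + 166 = 251 m

251.1 m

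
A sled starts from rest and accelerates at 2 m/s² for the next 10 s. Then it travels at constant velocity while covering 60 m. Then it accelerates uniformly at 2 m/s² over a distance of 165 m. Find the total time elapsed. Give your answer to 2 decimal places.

19.28 s

Phase 1 (accelerating): v₀ = 0 m/s, a = 2 m/s².
v = v₀ + at = 0 + (2)(10) = 20.0 m/s
Δx = v₀t + ½at² = 0·10 + 0.5·2·10² = 100 m

Phase 2 (constant speed): v₀ = 20.0 m/s, a = 0 m/s².
Constant speed: t = d/v = 60/20.0 = 3.00 s

Phase 3 (accelerating): v₀ = 20.0 m/s, a = 2 m/s².
v² = v₀² + 2aΔx = 20.0² + 2·2·165 = 1060 → v = 32.6 m/s
t = (v − v₀)/a = (32.6 − 20.0)/2 = 6.28 s
Total time = 10.0 + 3.00 + 6.28 = 19.3 s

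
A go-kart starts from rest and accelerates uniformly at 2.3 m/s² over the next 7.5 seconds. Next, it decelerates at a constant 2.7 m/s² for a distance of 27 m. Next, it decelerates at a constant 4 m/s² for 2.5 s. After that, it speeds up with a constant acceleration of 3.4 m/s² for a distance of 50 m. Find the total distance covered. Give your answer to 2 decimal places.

Phase 1 (accelerating): v₀ = 0 m/s, a = 2.3 m/s².
v = v₀ + at = 0 + (2.3)(7.5) = 17.2 m/s
Δx = v₀t + ½at² = 0·7.5 + 0.5·2.3·7.5² = 64.7 m

Phase 2 (decelerating): v₀ = 17.2 m/s, a = -2.7 m/s².
v² = v₀² + 2aΔx = 17.2² + 2·-2.7·27 = 152 → v = 12.3 m/s
t = (v − v₀)/a = (12.3 − 17.2)/-2.7 = 1.83 s

Phase 3 (decelerating): v₀ = 12.3 m/s, a = -4 m/s².
v = v₀ + at = 12.3 + (-4)(2.5) = 2.32 m/s
Δx = v₀t + ½at² = 12.3·2.5 + 0.5·-4·2.5² = 18.3 m

Phase 4 (accelerating): v₀ = 2.32 m/s, a = 3.4 m/s².
v² = v₀² + 2aΔx = 2.32² + 2·3.4·50 = 345 → v = 18.6 m/s
t = (v − v₀)/a = (18.6 − 2.32)/3.4 = 4.78 s
Total distance = 64.7 + 27.0 + 18.3 + 50.0 = 160 m

159.99 m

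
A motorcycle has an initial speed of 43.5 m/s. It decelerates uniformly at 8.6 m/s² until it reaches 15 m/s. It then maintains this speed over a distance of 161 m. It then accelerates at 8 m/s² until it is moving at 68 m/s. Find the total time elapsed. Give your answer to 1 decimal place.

Phase 1 (decelerating): v₀ = 43.5 m/s, a = -8.6 m/s².
v = v₀ + at → t = (15 − 43.5) / -8.6 = 3.31 s
v² = v₀² + 2aΔx → Δx = (15² − 43.5²)/(2·-8.6) = 96.9 m

Phase 2 (constant speed): v₀ = 15.0 m/s, a = 0 m/s².
Constant speed: t = d/v = 161/15.0 = 10.7 s

Phase 3 (accelerating): v₀ = 15.0 m/s, a = 8 m/s².
v = v₀ + at → t = (68 − 15.0) / 8 = 6.62 s
v² = v₀² + 2aΔx → Δx = (68² − 15.0²)/(2·8) = 275 m
Total time = 3.31 + 10.7 + 6.62 = 20.7 s

20.7 s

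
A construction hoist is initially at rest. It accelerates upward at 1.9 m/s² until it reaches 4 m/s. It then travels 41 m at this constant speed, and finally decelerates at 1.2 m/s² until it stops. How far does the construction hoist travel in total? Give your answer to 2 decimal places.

51.88 m

Phase 1 (accelerating): v₀ = 0 m/s, a = 1.9 m/s².
v = v₀ + at → t = (4 − 0) / 1.9 = 2.11 s
v² = v₀² + 2aΔx → Δx = (4² − 0²)/(2·1.9) = 4.21 m

Phase 2 (constant speed): v₀ = 4.00 m/s, a = 0 m/s².
Constant speed: t = d/v = 41/4.00 = 10.2 s

Phase 3 (decelerating): v₀ = 4.00 m/s, a = -1.2 m/s².
v = v₀ + at → t = (0 − 4.00) / -1.2 = 3.33 s
v² = v₀² + 2aΔx → Δx = (0² − 4.00²)/(2·-1.2) = 6.67 m
Total distance = 4.21 + 41.0 + 6.67 = 51.9 m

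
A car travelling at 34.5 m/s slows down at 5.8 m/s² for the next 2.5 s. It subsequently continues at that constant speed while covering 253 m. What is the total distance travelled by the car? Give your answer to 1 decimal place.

321.1 m

Phase 1 (decelerating): v₀ = 34.5 m/s, a = -5.8 m/s².
v = v₀ + at = 34.5 + (-5.8)(2.5) = 20.0 m/s
Δx = v₀t + ½at² = 34.5·2.5 + 0.5·-5.8·2.5² = 68.1 m

Phase 2 (constant speed): v₀ = 20.0 m/s, a = 0 m/s².
Constant speed: t = d/v = 253/20.0 = 12.7 s
Total distance = 68.1 + 253 = 321 m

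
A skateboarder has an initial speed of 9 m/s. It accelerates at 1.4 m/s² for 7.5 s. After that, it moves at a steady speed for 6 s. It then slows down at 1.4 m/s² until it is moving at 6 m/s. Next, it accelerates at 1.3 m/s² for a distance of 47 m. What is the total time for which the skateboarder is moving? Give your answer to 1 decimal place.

28.2 s

Phase 1 (accelerating): v₀ = 9.00 m/s, a = 1.4 m/s².
v = v₀ + at = 9.00 + (1.4)(7.5) = 19.5 m/s
Δx = v₀t + ½at² = 9.00·7.5 + 0.5·1.4·7.5² = 107 m

Phase 2 (constant speed): v₀ = 19.5 m/s, a = 0 m/s².
v = v₀ + at = 19.5 + (0)(6) = 19.5 m/s
Δx = v₀t + ½at² = 19.5·6 + 0.5·0·6² = 117 m

Phase 3 (decelerating): v₀ = 19.5 m/s, a = -1.4 m/s².
v = v₀ + at → t = (6 − 19.5) / -1.4 = 9.64 s
v² = v₀² + 2aΔx → Δx = (6² − 19.5²)/(2·-1.4) = 123 m

Phase 4 (accelerating): v₀ = 6.00 m/s, a = 1.3 m/s².
v² = v₀² + 2aΔx = 6.00² + 2·1.3·47 = 158 → v = 12.6 m/s
t = (v − v₀)/a = (12.6 − 6.00)/1.3 = 5.06 s
Total time = 7.50 + 6.00 + 9.64 + 5.06 = 28.2 s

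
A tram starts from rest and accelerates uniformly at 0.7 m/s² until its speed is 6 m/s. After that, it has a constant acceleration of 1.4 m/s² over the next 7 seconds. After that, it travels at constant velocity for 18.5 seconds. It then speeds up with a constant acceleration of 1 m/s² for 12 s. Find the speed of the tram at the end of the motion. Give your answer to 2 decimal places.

Phase 1 (accelerating): v₀ = 0 m/s, a = 0.7 m/s².
v = v₀ + at → t = (6 − 0) / 0.7 = 8.57 s
v² = v₀² + 2aΔx → Δx = (6² − 0²)/(2·0.7) = 25.7 m

Phase 2 (accelerating): v₀ = 6.00 m/s, a = 1.4 m/s².
v = v₀ + at = 6.00 + (1.4)(7) = 15.8 m/s
Δx = v₀t + ½at² = 6.00·7 + 0.5·1.4·7² = 76.3 m

Phase 3 (constant speed): v₀ = 15.8 m/s, a = 0 m/s².
v = v₀ + at = 15.8 + (0)(18.5) = 15.8 m/s
Δx = v₀t + ½at² = 15.8·18.5 + 0.5·0·18.5² = 292 m

Phase 4 (accelerating): v₀ = 15.8 m/s, a = 1 m/s².
v = v₀ + at = 15.8 + (1)(12) = 27.8 m/s
Δx = v₀t + ½at² = 15.8·12 + 0.5·1·12² = 262 m
Final speed = 27.8 m/s

27.80 m/s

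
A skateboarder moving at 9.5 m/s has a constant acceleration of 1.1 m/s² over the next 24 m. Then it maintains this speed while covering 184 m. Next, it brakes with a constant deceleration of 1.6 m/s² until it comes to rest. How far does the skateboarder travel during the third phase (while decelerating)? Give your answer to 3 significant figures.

Phase 1 (accelerating): v₀ = 9.50 m/s, a = 1.1 m/s².
v² = v₀² + 2aΔx = 9.50² + 2·1.1·24 = 143 → v = 12.0 m/s
t = (v − v₀)/a = (12.0 − 9.50)/1.1 = 2.24 s

Phase 2 (constant speed): v₀ = 12.0 m/s, a = 0 m/s².
Constant speed: t = d/v = 184/12.0 = 15.4 s

Phase 3 (decelerating): v₀ = 12.0 m/s, a = -1.6 m/s².
v = v₀ + at → t = (0 − 12.0) / -1.6 = 7.48 s
v² = v₀² + 2aΔx → Δx = (0² − 12.0²)/(2·-1.6) = 44.7 m
Distance in phase 3 = 44.7 m

44.7 m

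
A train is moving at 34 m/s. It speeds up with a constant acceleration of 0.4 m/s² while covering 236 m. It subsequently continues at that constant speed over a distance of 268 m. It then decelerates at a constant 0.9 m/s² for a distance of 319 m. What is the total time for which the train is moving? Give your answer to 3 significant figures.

Phase 1 (accelerating): v₀ = 34.0 m/s, a = 0.4 m/s².
v² = v₀² + 2aΔx = 34.0² + 2·0.4·236 = 1340 → v = 36.7 m/s
t = (v − v₀)/a = (36.7 − 34.0)/0.4 = 6.68 s

Phase 2 (constant speed): v₀ = 36.7 m/s, a = 0 m/s².
Constant speed: t = d/v = 268/36.7 = 7.31 s

Phase 3 (decelerating): v₀ = 36.7 m/s, a = -0.9 m/s².
v² = v₀² + 2aΔx = 36.7² + 2·-0.9·319 = 771 → v = 27.8 m/s
t = (v − v₀)/a = (27.8 − 36.7)/-0.9 = 9.90 s
Total time = 6.68 + 7.31 + 9.90 = 23.9 s

23.9 s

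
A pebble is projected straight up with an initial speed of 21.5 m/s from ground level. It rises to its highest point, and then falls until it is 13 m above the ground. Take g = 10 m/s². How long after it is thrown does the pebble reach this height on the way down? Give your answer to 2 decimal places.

3.57 s

Phase 1 (rising): v₀ = 21.5 m/s, a = -10 m/s².
v = v₀ + at → t = (0 − 21.5) / -10 = 2.15 s
v² = v₀² + 2aΔx → Δx = (0² − 21.5²)/(2·-10) = 23.1 m

Phase 2 (falling): v₀ = 0 m/s, a = -10 m/s².
Falls 10.1 m from rest: t = √(2·10.1/10) = 1.42 s; v = g·t = 14.2 m/s.
Total time = 2.15 + 1.42 = 3.57 s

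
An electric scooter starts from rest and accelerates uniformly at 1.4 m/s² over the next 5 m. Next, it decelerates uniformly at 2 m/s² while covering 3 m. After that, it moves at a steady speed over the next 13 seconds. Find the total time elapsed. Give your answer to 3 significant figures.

Phase 1 (accelerating): v₀ = 0 m/s, a = 1.4 m/s².
v² = v₀² + 2aΔx = 0² + 2·1.4·5 = 14.0 → v = 3.74 m/s
t = (v − v₀)/a = (3.74 − 0)/1.4 = 2.67 s

Phase 2 (decelerating): v₀ = 3.74 m/s, a = -2 m/s².
v² = v₀² + 2aΔx = 3.74² + 2·-2·3 = 2.00 → v = 1.41 m/s
t = (v − v₀)/a = (1.41 − 3.74)/-2 = 1.16 s

Phase 3 (constant speed): v₀ = 1.41 m/s, a = 0 m/s².
v = v₀ + at = 1.41 + (0)(13) = 1.41 m/s
Δx = v₀t + ½at² = 1.41·13 + 0.5·0·13² = 18.4 m
Total time = 2.67 + 1.16 + 13.0 = 16.8 s

16.8 s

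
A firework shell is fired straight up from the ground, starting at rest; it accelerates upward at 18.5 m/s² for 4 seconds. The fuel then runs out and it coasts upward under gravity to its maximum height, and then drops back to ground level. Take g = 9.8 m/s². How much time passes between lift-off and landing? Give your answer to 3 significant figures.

20.9 s

Phase 1 (powered ascent): v₀ = 0 m/s, a = 18.5 m/s².
v = v₀ + at = 0 + (18.5)(4) = 74.0 m/s
Δx = v₀t + ½at² = 0·4 + 0.5·18.5·4² = 148 m

Phase 2 (coasting upward): v₀ = 74.0 m/s, a = -9.8 m/s².
v = v₀ + at → t = (0 − 74.0) / -9.8 = 7.55 s
v² = v₀² + 2aΔx → Δx = (0² − 74.0²)/(2·-9.8) = 279 m

Phase 3 (free fall): v₀ = 0 m/s, a = -9.8 m/s².
Falls 427 m from rest: t = √(2·427/9.8) = 9.34 s; v = g·t = 91.5 m/s.
Total time = 4.00 + 7.55 + 9.34 = 20.9 s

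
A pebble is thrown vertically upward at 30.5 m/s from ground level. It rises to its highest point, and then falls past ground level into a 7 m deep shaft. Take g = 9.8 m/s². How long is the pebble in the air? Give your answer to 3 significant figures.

6.45 s

Phase 1 (rising): v₀ = 30.5 m/s, a = -9.8 m/s².
v = v₀ + at → t = (0 − 30.5) / -9.8 = 3.11 s
v² = v₀² + 2aΔx → Δx = (0² − 30.5²)/(2·-9.8) = 47.5 m

Phase 2 (falling): v₀ = 0 m/s, a = -9.8 m/s².
Falls 54.5 m from rest: t = √(2·54.5/9.8) = 3.33 s; v = g·t = 32.7 m/s.
Total time = 3.11 + 3.33 = 6.45 s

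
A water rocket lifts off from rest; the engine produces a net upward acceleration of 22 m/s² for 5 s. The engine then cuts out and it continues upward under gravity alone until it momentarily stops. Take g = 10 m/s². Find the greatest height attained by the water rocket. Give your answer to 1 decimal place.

880.0 m

Phase 1 (powered ascent): v₀ = 0 m/s, a = 22 m/s².
v = v₀ + at = 0 + (22)(5) = 110 m/s
Δx = v₀t + ½at² = 0·5 + 0.5·22·5² = 275 m

Phase 2 (coasting upward): v₀ = 110 m/s, a = -10 m/s².
v = v₀ + at → t = (0 − 110) / -10 = 11.0 s
v² = v₀² + 2aΔx → Δx = (0² − 110²)/(2·-10) = 605 m
Maximum height = 275 + 605 = 880 m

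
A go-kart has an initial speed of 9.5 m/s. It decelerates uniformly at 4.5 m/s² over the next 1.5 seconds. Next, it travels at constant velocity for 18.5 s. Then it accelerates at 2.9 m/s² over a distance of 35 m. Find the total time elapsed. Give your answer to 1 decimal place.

Phase 1 (decelerating): v₀ = 9.50 m/s, a = -4.5 m/s².
v = v₀ + at = 9.50 + (-4.5)(1.5) = 2.75 m/s
Δx = v₀t + ½at² = 9.50·1.5 + 0.5·-4.5·1.5² = 9.19 m

Phase 2 (constant speed): v₀ = 2.75 m/s, a = 0 m/s².
v = v₀ + at = 2.75 + (0)(18.5) = 2.75 m/s
Δx = v₀t + ½at² = 2.75·18.5 + 0.5·0·18.5² = 50.9 m

Phase 3 (accelerating): v₀ = 2.75 m/s, a = 2.9 m/s².
v² = v₀² + 2aΔx = 2.75² + 2·2.9·35 = 211 → v = 14.5 m/s
t = (v − v₀)/a = (14.5 − 2.75)/2.9 = 4.06 s
Total time = 1.50 + 18.5 + 4.06 = 24.1 s

24.1 s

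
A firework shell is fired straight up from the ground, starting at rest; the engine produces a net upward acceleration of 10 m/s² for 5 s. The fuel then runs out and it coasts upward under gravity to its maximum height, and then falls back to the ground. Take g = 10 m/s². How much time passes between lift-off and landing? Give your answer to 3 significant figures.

Phase 1 (powered ascent): v₀ = 0 m/s, a = 10 m/s².
v = v₀ + at = 0 + (10)(5) = 50.0 m/s
Δx = v₀t + ½at² = 0·5 + 0.5·10·5² = 125 m

Phase 2 (coasting upward): v₀ = 50.0 m/s, a = -10 m/s².
v = v₀ + at → t = (0 − 50.0) / -10 = 5.00 s
v² = v₀² + 2aΔx → Δx = (0² − 50.0²)/(2·-10) = 125 m

Phase 3 (free fall): v₀ = 0 m/s, a = -10 m/s².
Falls 250 m from rest: t = √(2·250/10) = 7.07 s; v = g·t = 70.7 m/s.
Total time = 5.00 + 5.00 + 7.07 = 17.1 s

17.1 s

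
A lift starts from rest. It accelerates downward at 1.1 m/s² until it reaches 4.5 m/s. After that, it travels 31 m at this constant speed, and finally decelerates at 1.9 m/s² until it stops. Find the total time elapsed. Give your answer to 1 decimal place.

13.3 s

Phase 1 (accelerating): v₀ = 0 m/s, a = 1.1 m/s².
v = v₀ + at → t = (4.5 − 0) / 1.1 = 4.09 s
v² = v₀² + 2aΔx → Δx = (4.5² − 0²)/(2·1.1) = 9.20 m

Phase 2 (constant speed): v₀ = 4.50 m/s, a = 0 m/s².
Constant speed: t = d/v = 31/4.50 = 6.89 s

Phase 3 (decelerating): v₀ = 4.50 m/s, a = -1.9 m/s².
v = v₀ + at → t = (0 − 4.50) / -1.9 = 2.37 s
v² = v₀² + 2aΔx → Δx = (0² − 4.50²)/(2·-1.9) = 5.33 m
Total time = 4.09 + 6.89 + 2.37 = 13.3 s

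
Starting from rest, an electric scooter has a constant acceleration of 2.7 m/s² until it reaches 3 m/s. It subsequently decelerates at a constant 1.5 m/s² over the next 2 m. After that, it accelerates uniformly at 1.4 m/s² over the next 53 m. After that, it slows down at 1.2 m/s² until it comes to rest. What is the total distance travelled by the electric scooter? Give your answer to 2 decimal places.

119.75 m

Phase 1 (accelerating): v₀ = 0 m/s, a = 2.7 m/s².
v = v₀ + at → t = (3 − 0) / 2.7 = 1.11 s
v² = v₀² + 2aΔx → Δx = (3² − 0²)/(2·2.7) = 1.67 m

Phase 2 (decelerating): v₀ = 3.00 m/s, a = -1.5 m/s².
v² = v₀² + 2aΔx = 3.00² + 2·-1.5·2 = 3.00 → v = 1.73 m/s
t = (v − v₀)/a = (1.73 − 3.00)/-1.5 = 0.845 s

Phase 3 (accelerating): v₀ = 1.73 m/s, a = 1.4 m/s².
v² = v₀² + 2aΔx = 1.73² + 2·1.4·53 = 151 → v = 12.3 m/s
t = (v − v₀)/a = (12.3 − 1.73)/1.4 = 7.55 s

Phase 4 (decelerating): v₀ = 12.3 m/s, a = -1.2 m/s².
v = v₀ + at → t = (0 − 12.3) / -1.2 = 10.3 s
v² = v₀² + 2aΔx → Δx = (0² − 12.3²)/(2·-1.2) = 63.1 m
Total distance = 1.67 + 2.00 + 53.0 + 63.1 = 120 m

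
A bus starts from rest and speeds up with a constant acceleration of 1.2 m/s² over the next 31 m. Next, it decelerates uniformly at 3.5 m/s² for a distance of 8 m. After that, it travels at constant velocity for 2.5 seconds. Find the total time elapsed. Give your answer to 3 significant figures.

10.9 s

Phase 1 (accelerating): v₀ = 0 m/s, a = 1.2 m/s².
v² = v₀² + 2aΔx = 0² + 2·1.2·31 = 74.4 → v = 8.63 m/s
t = (v − v₀)/a = (8.63 − 0)/1.2 = 7.19 s

Phase 2 (decelerating): v₀ = 8.63 m/s, a = -3.5 m/s².
v² = v₀² + 2aΔx = 8.63² + 2·-3.5·8 = 18.4 → v = 4.29 m/s
t = (v − v₀)/a = (4.29 − 8.63)/-3.5 = 1.24 s

Phase 3 (constant speed): v₀ = 4.29 m/s, a = 0 m/s².
v = v₀ + at = 4.29 + (0)(2.5) = 4.29 m/s
Δx = v₀t + ½at² = 4.29·2.5 + 0.5·0·2.5² = 10.7 m
Total time = 7.19 + 1.24 + 2.50 = 10.9 s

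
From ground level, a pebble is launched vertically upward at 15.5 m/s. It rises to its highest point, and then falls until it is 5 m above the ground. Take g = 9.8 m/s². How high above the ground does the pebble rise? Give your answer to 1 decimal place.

Phase 1 (rising): v₀ = 15.5 m/s, a = -9.8 m/s².
v = v₀ + at → t = (0 − 15.5) / -9.8 = 1.58 s
v² = v₀² + 2aΔx → Δx = (0² − 15.5²)/(2·-9.8) = 12.3 m
Maximum height = 12.3 m

12.3 m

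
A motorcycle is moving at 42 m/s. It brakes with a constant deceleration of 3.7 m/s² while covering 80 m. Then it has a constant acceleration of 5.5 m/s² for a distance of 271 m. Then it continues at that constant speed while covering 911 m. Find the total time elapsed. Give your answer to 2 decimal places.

Phase 1 (decelerating): v₀ = 42.0 m/s, a = -3.7 m/s².
v² = v₀² + 2aΔx = 42.0² + 2·-3.7·80 = 1170 → v = 34.2 m/s
t = (v − v₀)/a = (34.2 − 42.0)/-3.7 = 2.10 s

Phase 2 (accelerating): v₀ = 34.2 m/s, a = 5.5 m/s².
v² = v₀² + 2aΔx = 34.2² + 2·5.5·271 = 4150 → v = 64.4 m/s
t = (v − v₀)/a = (64.4 − 34.2)/5.5 = 5.49 s

Phase 3 (constant speed): v₀ = 64.4 m/s, a = 0 m/s².
Constant speed: t = d/v = 911/64.4 = 14.1 s
Total time = 2.10 + 5.49 + 14.1 = 21.7 s

21.73 s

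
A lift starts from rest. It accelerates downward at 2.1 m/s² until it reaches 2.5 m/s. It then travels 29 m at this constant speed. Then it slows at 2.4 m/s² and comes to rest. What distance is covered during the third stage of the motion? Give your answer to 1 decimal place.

1.3 m

Phase 1 (accelerating): v₀ = 0 m/s, a = 2.1 m/s².
v = v₀ + at → t = (2.5 − 0) / 2.1 = 1.19 s
v² = v₀² + 2aΔx → Δx = (2.5² − 0²)/(2·2.1) = 1.49 m

Phase 2 (constant speed): v₀ = 2.50 m/s, a = 0 m/s².
Constant speed: t = d/v = 29/2.50 = 11.6 s

Phase 3 (decelerating): v₀ = 2.50 m/s, a = -2.4 m/s².
v = v₀ + at → t = (0 − 2.50) / -2.4 = 1.04 s
v² = v₀² + 2aΔx → Δx = (0² − 2.50²)/(2·-2.4) = 1.30 m
Distance in phase 3 = 1.30 m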